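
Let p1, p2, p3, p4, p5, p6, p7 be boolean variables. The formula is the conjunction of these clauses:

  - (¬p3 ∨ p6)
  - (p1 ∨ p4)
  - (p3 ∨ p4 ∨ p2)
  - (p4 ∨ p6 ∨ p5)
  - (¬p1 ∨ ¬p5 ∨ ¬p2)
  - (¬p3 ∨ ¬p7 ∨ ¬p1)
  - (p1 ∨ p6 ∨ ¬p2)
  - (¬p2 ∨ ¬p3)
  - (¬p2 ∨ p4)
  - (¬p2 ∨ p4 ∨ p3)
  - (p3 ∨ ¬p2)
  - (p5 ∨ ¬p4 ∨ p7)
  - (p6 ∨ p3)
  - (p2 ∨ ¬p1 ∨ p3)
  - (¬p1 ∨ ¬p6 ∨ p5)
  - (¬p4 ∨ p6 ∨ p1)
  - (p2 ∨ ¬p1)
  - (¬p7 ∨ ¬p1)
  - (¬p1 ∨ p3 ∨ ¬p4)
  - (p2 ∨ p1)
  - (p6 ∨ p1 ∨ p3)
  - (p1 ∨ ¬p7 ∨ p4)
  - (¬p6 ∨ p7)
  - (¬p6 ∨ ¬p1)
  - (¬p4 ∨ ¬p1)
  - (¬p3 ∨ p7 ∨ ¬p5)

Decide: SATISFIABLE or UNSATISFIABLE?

UNSATISFIABLE

p1 = True:
  propagation gives p2=True, p5=False, p3=False; an empty clause results — contradiction.
p1 = False:
  propagation gives p4=True, p6=True, p2=True, p3=False; an empty clause results — contradiction.
Every branch closes, so no satisfying assignment exists.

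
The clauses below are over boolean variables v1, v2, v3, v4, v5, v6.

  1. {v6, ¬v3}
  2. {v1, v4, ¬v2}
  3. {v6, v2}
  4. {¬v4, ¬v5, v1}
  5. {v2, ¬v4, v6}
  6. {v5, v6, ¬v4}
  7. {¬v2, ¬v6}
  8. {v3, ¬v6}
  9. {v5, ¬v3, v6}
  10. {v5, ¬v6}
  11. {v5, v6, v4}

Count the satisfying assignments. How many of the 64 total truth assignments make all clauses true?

5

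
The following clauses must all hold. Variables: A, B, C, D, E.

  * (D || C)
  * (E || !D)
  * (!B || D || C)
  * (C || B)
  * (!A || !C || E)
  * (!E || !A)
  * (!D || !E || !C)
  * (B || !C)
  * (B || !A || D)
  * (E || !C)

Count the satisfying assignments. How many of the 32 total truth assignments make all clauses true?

2

Satisfying assignments:
  A=0 B=1 C=0 D=1 E=1
  A=0 B=1 C=1 D=0 E=1
Count: 2.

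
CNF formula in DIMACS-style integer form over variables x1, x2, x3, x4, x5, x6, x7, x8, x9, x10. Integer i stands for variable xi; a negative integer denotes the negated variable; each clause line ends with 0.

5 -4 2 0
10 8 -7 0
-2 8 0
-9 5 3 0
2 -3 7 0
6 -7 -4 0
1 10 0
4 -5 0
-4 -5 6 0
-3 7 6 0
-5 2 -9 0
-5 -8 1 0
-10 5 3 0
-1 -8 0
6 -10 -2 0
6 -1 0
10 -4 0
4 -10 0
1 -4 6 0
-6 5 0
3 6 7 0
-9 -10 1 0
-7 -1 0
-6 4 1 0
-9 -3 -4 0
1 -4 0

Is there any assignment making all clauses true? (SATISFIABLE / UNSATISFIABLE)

x9 occurs only negated in the remaining clauses — set x9 = False.
Set x1 = True and propagate.
  then x8 is forced to False.
  then x2 is forced to False.
  then x6 is forced to True.
  then x5 is forced to True.
  then x4 is forced to True.
  then x10 is forced to True.
  then x7 is forced to False.
  then x3 is forced to False.
So x1 = True, x2 = False, x3 = False, x4 = True, x5 = True, x6 = True, x7 = False, x8 = False, x9 = False, x10 = True is a satisfying assignment.

SATISFIABLE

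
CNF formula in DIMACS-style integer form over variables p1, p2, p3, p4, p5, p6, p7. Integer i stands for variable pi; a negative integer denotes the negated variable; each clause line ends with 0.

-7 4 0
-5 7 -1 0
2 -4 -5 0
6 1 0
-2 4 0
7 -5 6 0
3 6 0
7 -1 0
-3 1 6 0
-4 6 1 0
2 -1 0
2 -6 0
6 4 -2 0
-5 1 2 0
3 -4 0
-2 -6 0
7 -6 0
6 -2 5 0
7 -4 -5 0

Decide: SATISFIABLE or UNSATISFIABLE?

Set p1 = True and propagate.
  then p7 is forced to True.
  then p4 is forced to True.
  then p2 is forced to True.
  then p3 is forced to True.
  then p6 is forced to False.
  then p5 is forced to True.
So p1=T, p2=T, p3=T, p4=T, p5=T, p6=F, p7=T is a satisfying assignment.

SATISFIABLE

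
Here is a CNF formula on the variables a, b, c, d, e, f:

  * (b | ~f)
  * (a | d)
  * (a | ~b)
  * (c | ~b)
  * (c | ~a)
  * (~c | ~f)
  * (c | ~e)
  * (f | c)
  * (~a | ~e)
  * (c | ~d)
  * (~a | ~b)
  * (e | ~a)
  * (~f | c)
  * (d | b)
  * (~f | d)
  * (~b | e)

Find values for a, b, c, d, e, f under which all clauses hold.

a=False, b=False, c=True, d=True, e=True, f=False

Check each clause:
  1. (b | ~f) — ~f is true.
  2. (a | d) — d is true.
  3. (~b | a) — ~b is true.
  4. (c | ~b) — c is true.
  5. (c | ~a) — c is true.
  6. (~f | ~c) — ~f is true.
  7. (c | ~e) — c is true.
  8. (f | c) — c is true.
  9. (~e | ~a) — ~a is true.
  10. (c | ~d) — c is true.
  11. (~b | ~a) — ~b is true.
  12. (~a | e) — e is true.
  13. (~f | c) — ~f is true.
  14. (b | d) — d is true.
  15. (d | ~f) — ~f is true.
  16. (~b | e) — e is true.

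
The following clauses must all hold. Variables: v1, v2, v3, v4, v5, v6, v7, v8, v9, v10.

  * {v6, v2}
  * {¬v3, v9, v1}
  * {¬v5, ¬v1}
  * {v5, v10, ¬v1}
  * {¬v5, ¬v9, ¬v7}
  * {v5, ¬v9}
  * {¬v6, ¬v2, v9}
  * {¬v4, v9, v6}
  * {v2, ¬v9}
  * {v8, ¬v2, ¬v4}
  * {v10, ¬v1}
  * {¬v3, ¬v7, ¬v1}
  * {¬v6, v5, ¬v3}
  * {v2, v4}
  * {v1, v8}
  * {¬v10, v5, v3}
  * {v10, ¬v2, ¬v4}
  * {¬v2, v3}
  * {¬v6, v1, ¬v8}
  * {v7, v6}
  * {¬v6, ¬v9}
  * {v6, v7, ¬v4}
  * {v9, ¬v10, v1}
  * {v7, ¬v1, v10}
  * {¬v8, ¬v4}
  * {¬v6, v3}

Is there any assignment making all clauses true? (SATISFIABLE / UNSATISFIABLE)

UNSATISFIABLE

v1 = True:
  propagation gives v5=False, v10=True, v9=False, v3=True; an empty clause results — contradiction.
v1 = False:
  propagation gives v8=True, v6=False, v2=True, v3=True; an empty clause results — contradiction.
Every branch closes, so no satisfying assignment exists.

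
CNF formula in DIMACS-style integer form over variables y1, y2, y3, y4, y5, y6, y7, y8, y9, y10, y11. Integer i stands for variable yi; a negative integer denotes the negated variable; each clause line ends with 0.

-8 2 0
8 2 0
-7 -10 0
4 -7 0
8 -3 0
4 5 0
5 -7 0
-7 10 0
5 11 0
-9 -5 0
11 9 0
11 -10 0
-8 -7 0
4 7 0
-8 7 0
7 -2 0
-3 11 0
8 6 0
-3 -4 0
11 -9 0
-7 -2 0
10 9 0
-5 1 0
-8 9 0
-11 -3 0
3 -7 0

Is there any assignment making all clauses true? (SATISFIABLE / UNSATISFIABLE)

y7 = True:
  propagation gives y10=False; an empty clause results — contradiction.
y7 = False:
  propagation gives y4=True, y8=False, y2=True; an empty clause results — contradiction.
Every branch closes, so no satisfying assignment exists.

UNSATISFIABLE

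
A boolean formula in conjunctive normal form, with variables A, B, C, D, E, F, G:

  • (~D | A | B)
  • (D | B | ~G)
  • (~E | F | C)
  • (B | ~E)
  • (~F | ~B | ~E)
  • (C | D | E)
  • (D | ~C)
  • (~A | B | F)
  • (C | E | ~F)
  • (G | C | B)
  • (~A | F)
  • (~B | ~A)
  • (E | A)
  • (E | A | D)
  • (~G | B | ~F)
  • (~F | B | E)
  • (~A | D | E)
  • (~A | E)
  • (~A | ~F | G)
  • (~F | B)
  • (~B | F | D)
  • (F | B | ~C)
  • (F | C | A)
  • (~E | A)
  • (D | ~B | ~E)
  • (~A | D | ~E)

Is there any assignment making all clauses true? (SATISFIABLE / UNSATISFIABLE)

B = True:
  propagation gives A=False, E=True; an empty clause results — contradiction.
B = False:
  propagation gives E=False, A=True; an empty clause results — contradiction.
Every branch closes, so no satisfying assignment exists.

UNSATISFIABLE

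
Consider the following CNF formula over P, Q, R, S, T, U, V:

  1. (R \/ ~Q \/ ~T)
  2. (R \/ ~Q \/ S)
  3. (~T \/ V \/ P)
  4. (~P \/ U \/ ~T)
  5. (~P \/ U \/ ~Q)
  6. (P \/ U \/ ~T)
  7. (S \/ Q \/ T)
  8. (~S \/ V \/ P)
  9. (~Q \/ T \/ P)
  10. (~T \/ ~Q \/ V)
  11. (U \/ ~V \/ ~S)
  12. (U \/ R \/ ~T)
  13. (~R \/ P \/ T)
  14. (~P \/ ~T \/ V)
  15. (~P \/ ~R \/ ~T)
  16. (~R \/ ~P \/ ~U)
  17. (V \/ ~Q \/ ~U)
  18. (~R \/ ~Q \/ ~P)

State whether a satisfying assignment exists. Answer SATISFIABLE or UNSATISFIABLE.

SATISFIABLE

Branch on P: take P = False.
The remaining clauses are satisfied by Q = True, R = True, S = False, T = True, U = True, V = True.
So P = F, Q = T, R = T, S = F, T = T, U = T, V = T is a satisfying assignment.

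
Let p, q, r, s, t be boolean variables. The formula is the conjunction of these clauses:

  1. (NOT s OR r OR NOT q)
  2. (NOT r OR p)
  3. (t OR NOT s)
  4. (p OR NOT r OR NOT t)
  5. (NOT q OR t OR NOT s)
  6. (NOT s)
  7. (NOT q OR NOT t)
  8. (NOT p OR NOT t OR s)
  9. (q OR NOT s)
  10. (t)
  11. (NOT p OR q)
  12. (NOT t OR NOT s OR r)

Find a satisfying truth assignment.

p = 0, q = 0, r = 0, s = 0, t = 1

Check each clause:
  1. (NOT q OR r OR NOT s) — NOT s is true.
  2. (NOT r OR p) — NOT r is true.
  3. (NOT s OR t) — NOT s is true.
  4. (NOT t OR NOT r OR p) — NOT r is true.
  5. (NOT s OR t OR NOT q) — NOT s is true.
  6. (NOT s) — NOT s is true.
  7. (NOT t OR NOT q) — NOT q is true.
  8. (s OR NOT p OR NOT t) — NOT p is true.
  9. (q OR NOT s) — NOT s is true.
  10. (t) — t is true.
  11. (q OR NOT p) — NOT p is true.
  12. (r OR NOT s OR NOT t) — NOT s is true.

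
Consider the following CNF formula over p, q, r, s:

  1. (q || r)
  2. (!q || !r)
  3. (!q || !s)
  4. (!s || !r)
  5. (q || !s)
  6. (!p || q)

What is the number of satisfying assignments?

The models are:
  p=0 q=0 r=1 s=0
  p=0 q=1 r=0 s=0
  p=1 q=1 r=0 s=0
That's 3 in total.

3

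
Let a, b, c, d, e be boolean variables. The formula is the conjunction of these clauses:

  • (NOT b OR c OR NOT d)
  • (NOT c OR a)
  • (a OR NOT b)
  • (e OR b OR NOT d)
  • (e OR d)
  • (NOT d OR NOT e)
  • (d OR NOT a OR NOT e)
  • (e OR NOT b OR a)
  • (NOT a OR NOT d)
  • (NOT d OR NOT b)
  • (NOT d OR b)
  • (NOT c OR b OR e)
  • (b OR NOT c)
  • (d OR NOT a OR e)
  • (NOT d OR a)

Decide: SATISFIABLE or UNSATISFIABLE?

Set a = False and propagate.
  then c is forced to False.
  then b is forced to False.
  then d is forced to False.
  then e is forced to True.
Every clause has at least one true literal under this assignment.
So a = False  b = False  c = False  d = False  e = True is a satisfying assignment.

SATISFIABLE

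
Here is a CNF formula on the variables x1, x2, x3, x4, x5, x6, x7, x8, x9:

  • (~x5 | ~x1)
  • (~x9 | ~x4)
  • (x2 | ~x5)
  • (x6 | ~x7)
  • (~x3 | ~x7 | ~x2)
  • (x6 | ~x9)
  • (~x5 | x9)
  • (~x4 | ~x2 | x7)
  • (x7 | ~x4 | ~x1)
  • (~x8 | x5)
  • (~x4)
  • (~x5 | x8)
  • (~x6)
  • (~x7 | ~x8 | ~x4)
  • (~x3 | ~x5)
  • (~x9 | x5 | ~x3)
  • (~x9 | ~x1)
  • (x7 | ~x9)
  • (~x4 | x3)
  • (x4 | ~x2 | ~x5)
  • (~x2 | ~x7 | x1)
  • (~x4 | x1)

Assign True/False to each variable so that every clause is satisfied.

Unit propagation: (~x4) forces x4 = False.
(~x6) is a unit clause, so x6 = False.
The clause (~x7) is unit: x7 must be False.
The clause (~x9) is unit: x9 must be False.
(~x5) is a unit clause, so x5 = False.
The clause (~x8) is unit: x8 must be False.
x1, x2, x3 are now unconstrained; take x1 = False, x2 = True, x3 = True.
Every clause has at least one true literal under this assignment.

x1 = False, x2 = True, x3 = True, x4 = False, x5 = False, x6 = False, x7 = False, x8 = False, x9 = False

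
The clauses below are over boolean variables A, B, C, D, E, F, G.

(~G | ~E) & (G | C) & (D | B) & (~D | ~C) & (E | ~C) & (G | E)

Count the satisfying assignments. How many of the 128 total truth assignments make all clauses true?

Split on C, then E.
  C=1, E=1: remaining (A,B,D,F,G) ∈ {(0,1,0,0,0); (0,1,0,1,0); (1,1,0,0,0); (1,1,0,1,0)} — 4.
  C=1, E=0: a clause becomes empty — 0.
  C=0, E=1: a clause becomes empty — 0.
  C=0, E=0: A, F free; 3 ways for (B,D,G) × 2^2 = 12.
Total: 4 + 0 + 0 + 12 = 16.

16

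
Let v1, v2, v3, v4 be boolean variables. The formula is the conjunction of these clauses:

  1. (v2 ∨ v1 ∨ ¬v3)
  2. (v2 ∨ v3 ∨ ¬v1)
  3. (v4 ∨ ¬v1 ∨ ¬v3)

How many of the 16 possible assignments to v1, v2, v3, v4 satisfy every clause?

Case analysis on v1 and v3:
  v1=1, v3=1: remaining (v2,v4) ∈ {(0,1); (1,1)} — 2.
  v1=1, v3=0: remaining (v2,v4) ∈ {(1,0); (1,1)} — 2.
  v1=0, v3=1: remaining (v2,v4) ∈ {(1,0); (1,1)} — 2.
  v1=0, v3=0: remaining (v2,v4) ∈ {(0,0); (0,1); (1,0); (1,1)} — 4.
Total: 2 + 2 + 2 + 4 = 10.

10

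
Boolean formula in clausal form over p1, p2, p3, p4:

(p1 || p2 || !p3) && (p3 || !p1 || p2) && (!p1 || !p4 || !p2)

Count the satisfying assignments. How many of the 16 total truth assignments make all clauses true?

10

Split on p1, then p2.
  p1=1, p2=1: remaining (p3,p4) ∈ {(0,0); (1,0)} — 2.
  p1=1, p2=0: remaining (p3,p4) ∈ {(1,0); (1,1)} — 2.
  p1=0, p2=1: remaining (p3,p4) ∈ {(0,0); (0,1); (1,0); (1,1)} — 4.
  p1=0, p2=0: remaining (p3,p4) ∈ {(0,0); (0,1)} — 2.
Total: 2 + 2 + 4 + 2 = 10.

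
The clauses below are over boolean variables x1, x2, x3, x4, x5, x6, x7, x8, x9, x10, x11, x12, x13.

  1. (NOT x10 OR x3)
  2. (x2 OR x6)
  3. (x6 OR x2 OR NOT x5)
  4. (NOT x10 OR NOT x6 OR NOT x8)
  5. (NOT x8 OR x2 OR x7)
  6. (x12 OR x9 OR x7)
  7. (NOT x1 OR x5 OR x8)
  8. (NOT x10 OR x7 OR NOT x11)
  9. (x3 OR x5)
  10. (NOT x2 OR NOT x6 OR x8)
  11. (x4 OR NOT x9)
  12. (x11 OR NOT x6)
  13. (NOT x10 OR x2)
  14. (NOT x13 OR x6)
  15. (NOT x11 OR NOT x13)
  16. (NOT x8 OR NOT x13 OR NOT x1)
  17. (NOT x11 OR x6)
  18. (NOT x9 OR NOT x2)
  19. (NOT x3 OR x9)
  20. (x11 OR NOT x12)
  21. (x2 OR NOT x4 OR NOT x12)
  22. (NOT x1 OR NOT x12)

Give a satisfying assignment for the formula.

x1=False  x2=True  x3=False  x4=False  x5=True  x6=False  x7=True  x8=False  x9=False  x10=False  x11=False  x12=False  x13=False

x1 occurs only negated in the remaining clauses — set x1 = False.
Pure literal: x7 appears only positively; assign x7 = True.
Try x2 = True.
  then x9 is forced to False.
  then x3 is forced to False.
  then x10 is forced to False.
  then x5 is forced to True.
Set x6 = False and propagate.
  then x13 is forced to False.
  then x11 is forced to False.
  then x12 is forced to False.
x4, x8 are now unconstrained; take x4 = False, x8 = False.
Every clause has at least one true literal under this assignment.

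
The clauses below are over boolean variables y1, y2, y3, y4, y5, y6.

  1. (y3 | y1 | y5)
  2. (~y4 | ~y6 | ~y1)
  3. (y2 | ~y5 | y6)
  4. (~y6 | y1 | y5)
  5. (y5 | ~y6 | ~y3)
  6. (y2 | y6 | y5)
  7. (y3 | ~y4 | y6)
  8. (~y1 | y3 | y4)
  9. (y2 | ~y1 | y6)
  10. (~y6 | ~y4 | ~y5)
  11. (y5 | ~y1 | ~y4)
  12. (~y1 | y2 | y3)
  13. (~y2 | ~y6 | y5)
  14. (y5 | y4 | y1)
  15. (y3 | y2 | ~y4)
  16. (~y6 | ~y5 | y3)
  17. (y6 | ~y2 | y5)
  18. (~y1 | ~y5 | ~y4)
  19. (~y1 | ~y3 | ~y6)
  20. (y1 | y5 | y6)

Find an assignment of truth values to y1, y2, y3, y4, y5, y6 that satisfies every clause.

y1=False, y2=True, y3=True, y4=True, y5=True, y6=False

Try y1 = False.
For the remaining variables, y2 = True, y3 = True, y4 = True, y5 = True, y6 = False works.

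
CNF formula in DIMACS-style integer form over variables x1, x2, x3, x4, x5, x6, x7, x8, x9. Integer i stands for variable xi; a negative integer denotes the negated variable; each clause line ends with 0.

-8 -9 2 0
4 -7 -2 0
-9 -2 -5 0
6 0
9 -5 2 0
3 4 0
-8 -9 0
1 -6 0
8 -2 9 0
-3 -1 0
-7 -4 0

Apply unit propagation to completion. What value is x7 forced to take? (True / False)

False

Unit clause (x6) sets x6 = True.
(NOT x6 OR x1): since x6 = True, the clause reduces to (x1). x1 = True.
(NOT x1 OR NOT x3): since x1 = True, the clause reduces to (NOT x3). x3 = False.
(x3 OR x4) with x3 = False leaves only x4, so x4 = True.
In (NOT x4 OR NOT x7), NOT x4 is now false; NOT x7 must hold, so x7 = False.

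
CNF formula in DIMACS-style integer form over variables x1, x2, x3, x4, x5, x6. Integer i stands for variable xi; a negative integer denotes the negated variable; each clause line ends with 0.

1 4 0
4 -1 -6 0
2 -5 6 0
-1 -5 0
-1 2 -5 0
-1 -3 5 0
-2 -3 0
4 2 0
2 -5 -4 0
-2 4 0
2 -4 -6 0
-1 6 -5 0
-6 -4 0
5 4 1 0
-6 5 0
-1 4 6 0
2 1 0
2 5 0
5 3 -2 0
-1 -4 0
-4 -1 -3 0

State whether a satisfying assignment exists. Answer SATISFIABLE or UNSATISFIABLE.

SATISFIABLE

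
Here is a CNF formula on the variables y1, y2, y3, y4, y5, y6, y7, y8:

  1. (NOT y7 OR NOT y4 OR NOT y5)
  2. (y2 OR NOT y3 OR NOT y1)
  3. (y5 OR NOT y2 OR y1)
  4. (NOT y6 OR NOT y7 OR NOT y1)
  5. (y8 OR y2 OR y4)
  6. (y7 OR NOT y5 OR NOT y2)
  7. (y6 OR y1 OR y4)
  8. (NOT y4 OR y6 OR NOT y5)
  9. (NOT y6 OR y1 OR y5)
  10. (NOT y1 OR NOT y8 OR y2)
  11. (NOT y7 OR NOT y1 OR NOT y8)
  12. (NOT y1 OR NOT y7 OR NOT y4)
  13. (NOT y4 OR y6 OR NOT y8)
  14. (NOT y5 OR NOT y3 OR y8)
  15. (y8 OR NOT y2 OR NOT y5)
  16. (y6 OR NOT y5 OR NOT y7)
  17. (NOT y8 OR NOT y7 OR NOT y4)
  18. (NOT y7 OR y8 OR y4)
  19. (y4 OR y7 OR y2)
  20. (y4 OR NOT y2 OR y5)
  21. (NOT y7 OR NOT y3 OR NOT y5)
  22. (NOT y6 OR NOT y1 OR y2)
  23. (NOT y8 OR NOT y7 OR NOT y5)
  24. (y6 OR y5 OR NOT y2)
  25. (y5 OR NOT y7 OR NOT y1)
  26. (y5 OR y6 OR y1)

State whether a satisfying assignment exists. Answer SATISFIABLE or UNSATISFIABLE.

SATISFIABLE

Pure literal: y3 appears only negated; assign y3 = False.
Branch on y1: take y1 = True.
For the remaining variables, y2 = True, y4 = True, y5 = False, y6 = True, y7 = False, y8 = False works.
Every clause has at least one true literal under this assignment.
So y1=1, y2=1, y3=0, y4=1, y5=0, y6=1, y7=0, y8=0 is a satisfying assignment.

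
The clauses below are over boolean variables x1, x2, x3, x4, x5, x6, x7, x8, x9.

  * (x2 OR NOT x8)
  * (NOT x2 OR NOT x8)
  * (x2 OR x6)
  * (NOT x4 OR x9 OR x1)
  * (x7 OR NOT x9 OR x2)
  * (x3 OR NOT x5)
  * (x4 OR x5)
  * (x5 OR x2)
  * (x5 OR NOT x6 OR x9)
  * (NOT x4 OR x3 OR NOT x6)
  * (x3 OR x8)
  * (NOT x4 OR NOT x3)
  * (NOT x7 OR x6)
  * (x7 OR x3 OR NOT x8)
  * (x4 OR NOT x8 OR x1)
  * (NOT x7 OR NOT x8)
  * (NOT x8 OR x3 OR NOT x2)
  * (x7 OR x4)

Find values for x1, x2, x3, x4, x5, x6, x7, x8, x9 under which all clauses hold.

x1 = F  x2 = T  x3 = T  x4 = F  x5 = T  x6 = T  x7 = T  x8 = F  x9 = F

Branch on x1: take x1 = False.
Set x2 = True and propagate.
  then x8 is forced to False.
  then x3 is forced to True.
  then x4 is forced to False.
  then x5 is forced to True.
  then x7 is forced to True.
  then x6 is forced to True.
x9 is now unconstrained; take x9 = False.
Every clause has at least one true literal under this assignment.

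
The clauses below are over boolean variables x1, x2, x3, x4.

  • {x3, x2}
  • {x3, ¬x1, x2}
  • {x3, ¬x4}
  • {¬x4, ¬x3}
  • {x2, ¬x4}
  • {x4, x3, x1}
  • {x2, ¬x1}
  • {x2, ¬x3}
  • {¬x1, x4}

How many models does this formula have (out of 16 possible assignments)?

Satisfying assignments:
  x1=0 x2=1 x3=1 x4=0
That's 1 in total.

1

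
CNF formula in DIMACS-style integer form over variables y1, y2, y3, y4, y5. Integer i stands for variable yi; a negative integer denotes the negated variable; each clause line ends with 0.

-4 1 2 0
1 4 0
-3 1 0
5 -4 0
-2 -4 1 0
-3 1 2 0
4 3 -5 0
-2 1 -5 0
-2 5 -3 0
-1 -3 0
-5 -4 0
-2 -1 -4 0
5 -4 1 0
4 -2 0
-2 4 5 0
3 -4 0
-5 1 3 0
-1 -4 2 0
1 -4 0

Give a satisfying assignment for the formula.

y1 = True, y2 = False, y3 = False, y4 = False, y5 = False

Branch on y1: take y1 = True.
  then y3 is forced to False.
  then y4 is forced to False.
  then y5 is forced to False.
  then y2 is forced to False.
Every clause has at least one true literal under this assignment.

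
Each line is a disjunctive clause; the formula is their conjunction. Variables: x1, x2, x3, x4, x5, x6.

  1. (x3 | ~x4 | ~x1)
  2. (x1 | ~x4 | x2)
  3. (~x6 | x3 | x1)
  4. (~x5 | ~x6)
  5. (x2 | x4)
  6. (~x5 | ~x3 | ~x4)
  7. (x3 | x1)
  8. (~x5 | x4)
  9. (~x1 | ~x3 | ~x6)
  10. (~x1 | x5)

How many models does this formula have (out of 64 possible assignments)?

Satisfying assignments:
  x1=F x2=T x3=T x4=F x5=F x6=F
  x1=F x2=T x3=T x4=F x5=F x6=T
  x1=F x2=T x3=T x4=T x5=F x6=F
  x1=F x2=T x3=T x4=T x5=F x6=T
That's 4 in total.

4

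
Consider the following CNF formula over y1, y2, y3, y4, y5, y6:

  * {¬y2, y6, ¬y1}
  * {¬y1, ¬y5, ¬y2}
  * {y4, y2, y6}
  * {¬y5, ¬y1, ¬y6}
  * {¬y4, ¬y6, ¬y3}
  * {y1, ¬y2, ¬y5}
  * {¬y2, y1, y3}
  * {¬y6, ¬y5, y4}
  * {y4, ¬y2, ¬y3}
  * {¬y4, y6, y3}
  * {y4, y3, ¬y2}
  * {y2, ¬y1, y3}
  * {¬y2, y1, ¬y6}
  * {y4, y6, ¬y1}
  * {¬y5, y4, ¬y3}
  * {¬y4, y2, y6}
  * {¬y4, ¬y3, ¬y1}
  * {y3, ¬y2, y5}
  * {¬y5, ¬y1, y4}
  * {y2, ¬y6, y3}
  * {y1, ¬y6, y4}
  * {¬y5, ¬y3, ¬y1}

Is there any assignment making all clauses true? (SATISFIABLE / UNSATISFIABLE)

SATISFIABLE

Try y1 = True.
Try y2 = False.
  then y3 is forced to True.
  then y4 is forced to False.
  then y6 is forced to True.
  then y5 is forced to False.
So y1=True  y2=False  y3=True  y4=False  y5=False  y6=True is a satisfying assignment.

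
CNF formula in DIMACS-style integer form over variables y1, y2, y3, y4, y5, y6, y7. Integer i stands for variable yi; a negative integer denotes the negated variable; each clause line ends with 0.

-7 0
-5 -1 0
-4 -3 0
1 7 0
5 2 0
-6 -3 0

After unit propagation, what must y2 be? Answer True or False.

(!y7) stands alone — y7 = False.
(y7 || y1) with y7 = False leaves only y1, so y1 = True.
From (!y5 || !y1) and y1 = True: y5 = False.
In (y2 || y5), y5 is now false; y2 must hold, so y2 = True.

True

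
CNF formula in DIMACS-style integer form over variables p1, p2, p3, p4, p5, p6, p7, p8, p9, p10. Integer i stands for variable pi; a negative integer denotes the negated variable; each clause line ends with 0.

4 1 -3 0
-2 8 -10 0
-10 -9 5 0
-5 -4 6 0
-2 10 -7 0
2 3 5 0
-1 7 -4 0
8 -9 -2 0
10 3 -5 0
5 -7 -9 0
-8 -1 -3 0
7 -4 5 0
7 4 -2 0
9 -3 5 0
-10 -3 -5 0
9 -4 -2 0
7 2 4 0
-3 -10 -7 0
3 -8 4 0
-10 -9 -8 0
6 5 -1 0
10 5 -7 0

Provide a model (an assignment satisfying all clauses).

p1 = T, p2 = F, p3 = T, p4 = F, p5 = T, p6 = F, p7 = T, p8 = F, p9 = T, p10 = F

Set p1 = True and propagate.
The remaining clauses are satisfied by p2 = False, p3 = True, p4 = False, p5 = True, p6 = False, p7 = True, p8 = False, p9 = True, p10 = False.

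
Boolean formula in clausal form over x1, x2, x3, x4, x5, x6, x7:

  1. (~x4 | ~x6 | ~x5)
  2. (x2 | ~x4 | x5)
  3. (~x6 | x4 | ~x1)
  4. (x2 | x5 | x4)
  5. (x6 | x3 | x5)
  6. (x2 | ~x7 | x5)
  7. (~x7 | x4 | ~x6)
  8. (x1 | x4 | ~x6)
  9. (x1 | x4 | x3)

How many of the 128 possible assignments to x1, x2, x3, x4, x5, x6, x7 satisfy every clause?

Split on x4, then x5.
  x4=1, x5=1: forces x6=0; x1, x2, x3, x7 free → 2^4 = 16.
  x4=1, x5=0: x1, x7 free; 3 ways for (x2,x3,x6) × 2^2 = 12.
  x4=0, x5=1: x2, x7 free; 3 ways for (x1,x3,x6) × 2^2 = 12.
  x4=0, x5=0: remaining (x1,x2,x3,x6,x7) ∈ {(0,1,1,0,0); (0,1,1,0,1); (1,1,1,0,0); (1,1,1,0,1)} — 4.
Total: 16 + 12 + 12 + 4 = 44.

44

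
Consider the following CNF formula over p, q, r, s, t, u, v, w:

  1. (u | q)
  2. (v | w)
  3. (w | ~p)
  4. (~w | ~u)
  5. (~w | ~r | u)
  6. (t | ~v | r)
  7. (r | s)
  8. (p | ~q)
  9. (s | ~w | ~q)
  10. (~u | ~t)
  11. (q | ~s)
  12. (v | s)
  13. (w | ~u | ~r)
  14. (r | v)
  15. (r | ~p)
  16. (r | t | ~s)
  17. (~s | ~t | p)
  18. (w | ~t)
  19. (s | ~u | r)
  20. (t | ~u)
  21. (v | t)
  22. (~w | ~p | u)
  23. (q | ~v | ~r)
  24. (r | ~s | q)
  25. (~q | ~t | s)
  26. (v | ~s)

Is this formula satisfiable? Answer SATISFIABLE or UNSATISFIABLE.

r = True:
  w = True:
    propagation gives u=False; an empty clause results — contradiction.
  w = False:
    propagation gives v=True, p=False, q=False; an empty clause results — contradiction.
r = False:
  propagation gives s=True, q=True, p=True; an empty clause results — contradiction.
Every branch closes, so no satisfying assignment exists.

UNSATISFIABLE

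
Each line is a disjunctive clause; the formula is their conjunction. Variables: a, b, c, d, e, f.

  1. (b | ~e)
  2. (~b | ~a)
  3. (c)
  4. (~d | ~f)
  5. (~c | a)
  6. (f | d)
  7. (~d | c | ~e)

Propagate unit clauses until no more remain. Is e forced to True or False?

False

Unit clause (c) sets c = True.
(a | ~c) with c = True leaves only a, so a = True.
From (~a | ~b) and a = True: b = False.
(b | ~e): since b = False, the clause reduces to (~e). e = False.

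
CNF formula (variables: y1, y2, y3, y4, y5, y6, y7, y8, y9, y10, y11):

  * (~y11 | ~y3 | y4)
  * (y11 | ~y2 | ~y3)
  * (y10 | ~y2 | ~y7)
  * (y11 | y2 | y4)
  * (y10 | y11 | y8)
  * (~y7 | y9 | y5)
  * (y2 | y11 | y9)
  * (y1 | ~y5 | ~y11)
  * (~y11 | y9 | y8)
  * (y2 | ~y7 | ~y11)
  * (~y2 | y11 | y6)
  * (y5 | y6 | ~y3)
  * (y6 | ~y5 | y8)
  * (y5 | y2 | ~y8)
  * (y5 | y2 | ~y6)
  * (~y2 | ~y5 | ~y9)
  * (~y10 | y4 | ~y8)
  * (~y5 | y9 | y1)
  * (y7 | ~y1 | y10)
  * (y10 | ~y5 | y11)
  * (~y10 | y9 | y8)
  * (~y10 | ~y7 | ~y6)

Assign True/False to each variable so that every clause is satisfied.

y1=0, y2=1, y3=0, y4=0, y5=0, y6=0, y7=0, y8=1, y9=1, y10=0, y11=1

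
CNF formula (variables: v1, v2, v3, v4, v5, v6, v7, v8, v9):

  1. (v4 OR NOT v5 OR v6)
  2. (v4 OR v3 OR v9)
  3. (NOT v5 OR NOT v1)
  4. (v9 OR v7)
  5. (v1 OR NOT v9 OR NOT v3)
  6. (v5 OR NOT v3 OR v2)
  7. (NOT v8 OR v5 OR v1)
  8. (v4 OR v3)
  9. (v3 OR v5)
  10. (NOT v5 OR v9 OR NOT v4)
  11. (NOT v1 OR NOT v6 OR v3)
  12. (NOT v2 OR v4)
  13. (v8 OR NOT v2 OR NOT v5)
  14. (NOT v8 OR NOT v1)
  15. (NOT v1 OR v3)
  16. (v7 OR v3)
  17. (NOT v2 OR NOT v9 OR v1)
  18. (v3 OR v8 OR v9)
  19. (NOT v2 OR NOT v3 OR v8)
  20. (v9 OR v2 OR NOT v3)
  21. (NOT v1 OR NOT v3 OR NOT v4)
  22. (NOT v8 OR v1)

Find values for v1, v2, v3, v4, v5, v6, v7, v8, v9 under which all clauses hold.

v1 = F, v2 = F, v3 = F, v4 = T, v5 = T, v6 = T, v7 = T, v8 = F, v9 = T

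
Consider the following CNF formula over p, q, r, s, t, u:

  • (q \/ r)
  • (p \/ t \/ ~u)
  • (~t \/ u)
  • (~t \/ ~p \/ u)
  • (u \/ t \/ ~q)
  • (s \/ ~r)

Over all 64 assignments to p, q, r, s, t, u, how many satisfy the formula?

14

Split on t, then u.
  t=T, u=T: p free; 4 ways for (q,r,s) × 2^1 = 8.
  t=T, u=F: a clause becomes empty — 0.
  t=F, u=T: remaining (p,q,r,s) ∈ {(T,F,T,T); (T,T,F,F); (T,T,F,T); (T,T,T,T)} — 4.
  t=F, u=F: remaining (p,q,r,s) ∈ {(F,F,T,T); (T,F,T,T)} — 2.
Total: 8 + 0 + 4 + 2 = 14.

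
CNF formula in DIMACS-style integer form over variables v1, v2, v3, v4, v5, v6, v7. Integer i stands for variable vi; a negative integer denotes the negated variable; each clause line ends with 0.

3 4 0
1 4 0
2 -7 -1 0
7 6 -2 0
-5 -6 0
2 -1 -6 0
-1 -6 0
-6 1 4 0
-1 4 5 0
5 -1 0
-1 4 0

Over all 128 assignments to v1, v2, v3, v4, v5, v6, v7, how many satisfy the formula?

24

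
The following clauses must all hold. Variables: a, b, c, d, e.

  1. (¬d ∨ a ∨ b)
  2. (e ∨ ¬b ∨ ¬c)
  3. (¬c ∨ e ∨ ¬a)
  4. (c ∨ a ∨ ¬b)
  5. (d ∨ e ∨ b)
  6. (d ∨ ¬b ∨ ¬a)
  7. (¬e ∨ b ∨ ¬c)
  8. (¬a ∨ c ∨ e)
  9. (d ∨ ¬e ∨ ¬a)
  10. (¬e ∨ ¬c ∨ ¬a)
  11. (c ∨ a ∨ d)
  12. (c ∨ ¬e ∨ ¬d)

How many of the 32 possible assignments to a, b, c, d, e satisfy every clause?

Satisfying assignments:
  a=F b=T c=T d=F e=T
  a=F b=T c=T d=T e=T
That's 2 in total.

2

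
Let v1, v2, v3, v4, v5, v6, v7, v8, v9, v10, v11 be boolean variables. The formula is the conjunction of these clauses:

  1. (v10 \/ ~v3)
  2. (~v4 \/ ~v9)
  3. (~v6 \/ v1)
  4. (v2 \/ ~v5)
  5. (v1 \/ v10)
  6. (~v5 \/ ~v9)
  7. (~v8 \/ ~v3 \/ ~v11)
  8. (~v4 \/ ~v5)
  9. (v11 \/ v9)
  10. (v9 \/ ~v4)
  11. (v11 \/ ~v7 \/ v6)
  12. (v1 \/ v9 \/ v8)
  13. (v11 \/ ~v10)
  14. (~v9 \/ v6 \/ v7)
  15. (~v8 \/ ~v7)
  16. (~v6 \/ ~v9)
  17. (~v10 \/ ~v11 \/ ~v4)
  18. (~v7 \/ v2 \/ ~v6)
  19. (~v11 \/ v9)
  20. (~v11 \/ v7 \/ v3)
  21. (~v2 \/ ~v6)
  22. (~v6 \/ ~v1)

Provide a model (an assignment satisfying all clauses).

Pure literal: v4 appears only negated; assign v4 = False.
v5 occurs only negated in the remaining clauses — set v5 = False.
Branch on v1: take v1 = False.
  then v6 is forced to False.
  then v10 is forced to True.
  then v11 is forced to True.
  then v9 is forced to True.
  then v7 is forced to True.
  then v8 is forced to False.
v2, v3 are now unconstrained; take v2 = True, v3 = False.
Every clause has at least one true literal under this assignment.

v1=F  v2=T  v3=F  v4=F  v5=F  v6=F  v7=T  v8=F  v9=T  v10=T  v11=T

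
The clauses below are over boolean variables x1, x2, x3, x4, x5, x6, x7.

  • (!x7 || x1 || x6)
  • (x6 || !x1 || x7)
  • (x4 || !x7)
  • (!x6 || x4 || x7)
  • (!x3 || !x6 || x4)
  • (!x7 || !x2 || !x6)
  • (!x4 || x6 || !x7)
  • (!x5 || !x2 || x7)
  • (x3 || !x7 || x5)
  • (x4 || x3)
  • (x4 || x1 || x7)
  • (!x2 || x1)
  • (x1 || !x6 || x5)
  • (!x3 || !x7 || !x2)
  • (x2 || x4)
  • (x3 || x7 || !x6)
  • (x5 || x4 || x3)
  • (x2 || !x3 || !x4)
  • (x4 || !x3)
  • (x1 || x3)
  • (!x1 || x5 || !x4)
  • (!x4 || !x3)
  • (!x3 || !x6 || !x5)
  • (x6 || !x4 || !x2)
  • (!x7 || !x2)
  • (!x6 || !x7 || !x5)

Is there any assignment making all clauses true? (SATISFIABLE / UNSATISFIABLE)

UNSATISFIABLE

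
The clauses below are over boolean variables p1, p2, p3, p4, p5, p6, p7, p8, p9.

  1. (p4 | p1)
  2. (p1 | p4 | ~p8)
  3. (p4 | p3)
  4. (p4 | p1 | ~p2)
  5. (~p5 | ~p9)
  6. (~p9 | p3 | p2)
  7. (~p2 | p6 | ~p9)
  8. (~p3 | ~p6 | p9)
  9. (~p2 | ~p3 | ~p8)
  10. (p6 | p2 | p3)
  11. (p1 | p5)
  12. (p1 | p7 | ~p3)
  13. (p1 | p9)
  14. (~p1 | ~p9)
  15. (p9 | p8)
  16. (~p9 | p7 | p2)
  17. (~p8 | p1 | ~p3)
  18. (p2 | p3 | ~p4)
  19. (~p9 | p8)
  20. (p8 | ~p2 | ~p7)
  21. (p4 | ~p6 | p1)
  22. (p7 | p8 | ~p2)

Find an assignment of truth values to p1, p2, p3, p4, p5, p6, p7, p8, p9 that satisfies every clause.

p1 = True, p2 = False, p3 = True, p4 = True, p5 = True, p6 = False, p7 = True, p8 = True, p9 = False

Branch on p1: take p1 = True.
  then p9 is forced to False.
  then p8 is forced to True.
Branch on p2: take p2 = False.
Branch on p3: take p3 = True.
  then p6 is forced to False.
p4, p5, p7 are now unconstrained; take p4 = True, p5 = True, p7 = True.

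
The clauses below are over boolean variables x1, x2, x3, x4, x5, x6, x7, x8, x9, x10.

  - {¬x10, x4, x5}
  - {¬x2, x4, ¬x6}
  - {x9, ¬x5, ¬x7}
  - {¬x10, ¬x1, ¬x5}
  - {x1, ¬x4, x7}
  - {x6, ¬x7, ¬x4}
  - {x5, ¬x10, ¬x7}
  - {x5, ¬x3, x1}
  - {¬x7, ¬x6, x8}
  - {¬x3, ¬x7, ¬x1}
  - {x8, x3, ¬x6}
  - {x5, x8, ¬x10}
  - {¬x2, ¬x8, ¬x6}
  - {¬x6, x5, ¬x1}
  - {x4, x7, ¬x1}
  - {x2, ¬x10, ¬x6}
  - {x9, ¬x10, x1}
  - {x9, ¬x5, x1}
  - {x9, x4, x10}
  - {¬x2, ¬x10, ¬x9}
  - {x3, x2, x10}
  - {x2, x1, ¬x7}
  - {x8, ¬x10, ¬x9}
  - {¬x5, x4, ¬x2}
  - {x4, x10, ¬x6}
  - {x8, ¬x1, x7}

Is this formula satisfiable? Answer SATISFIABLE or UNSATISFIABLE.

Try x1 = False.
Set x2 = False and propagate.
  then x7 is forced to False.
  then x4 is forced to False.
The remaining clauses are satisfied by x3 = False, x5 = True, x6 = False, x8 = True, x9 = True, x10 = True.
So x1 = False, x2 = False, x3 = False, x4 = False, x5 = True, x6 = False, x7 = False, x8 = True, x9 = True, x10 = True is a satisfying assignment.

SATISFIABLE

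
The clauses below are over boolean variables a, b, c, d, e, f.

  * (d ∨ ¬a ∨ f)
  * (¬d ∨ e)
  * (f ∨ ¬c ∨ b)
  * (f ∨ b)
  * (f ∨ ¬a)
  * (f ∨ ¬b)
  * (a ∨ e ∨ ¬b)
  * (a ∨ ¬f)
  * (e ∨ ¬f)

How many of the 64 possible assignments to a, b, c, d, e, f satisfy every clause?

The models are:
  a=T b=F c=F d=F e=T f=T
  a=T b=F c=F d=T e=T f=T
  a=T b=F c=T d=F e=T f=T
  a=T b=F c=T d=T e=T f=T
  a=T b=T c=F d=F e=T f=T
  a=T b=T c=F d=T e=T f=T
  a=T b=T c=T d=F e=T f=T
  a=T b=T c=T d=T e=T f=T
Count: 8.

8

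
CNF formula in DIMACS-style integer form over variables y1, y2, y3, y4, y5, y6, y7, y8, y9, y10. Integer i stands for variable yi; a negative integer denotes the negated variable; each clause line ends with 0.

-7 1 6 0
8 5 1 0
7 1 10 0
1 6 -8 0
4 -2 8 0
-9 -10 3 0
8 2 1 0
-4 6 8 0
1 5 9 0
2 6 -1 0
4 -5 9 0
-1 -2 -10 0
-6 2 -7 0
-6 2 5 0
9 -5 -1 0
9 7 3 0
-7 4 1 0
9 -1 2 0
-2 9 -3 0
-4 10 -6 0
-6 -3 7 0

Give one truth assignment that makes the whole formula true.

Branch on y1: take y1 = True.
Branch on y2: take y2 = True.
  then y10 is forced to False.
For the remaining variables, y3 = False, y4 = False, y5 = False, y6 = False, y7 = True, y8 = True, y9 = True works.

y1=1, y2=1, y3=0, y4=0, y5=0, y6=0, y7=1, y8=1, y9=1, y10=0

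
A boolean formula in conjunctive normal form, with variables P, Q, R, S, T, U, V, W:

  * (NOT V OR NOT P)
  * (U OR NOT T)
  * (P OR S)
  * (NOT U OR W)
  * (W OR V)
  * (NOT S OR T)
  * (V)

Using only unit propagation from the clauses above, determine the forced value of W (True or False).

(V) is a unit clause: V = True.
(NOT V OR NOT P): since V = True, the clause reduces to (NOT P). P = False.
From (P OR S) and P = False: S = True.
(T OR NOT S) with S = True leaves only T, so T = True.
In (U OR NOT T), NOT T is now false; U must hold, so U = True.
(W OR NOT U): since U = True, the clause reduces to (W). W = True.

True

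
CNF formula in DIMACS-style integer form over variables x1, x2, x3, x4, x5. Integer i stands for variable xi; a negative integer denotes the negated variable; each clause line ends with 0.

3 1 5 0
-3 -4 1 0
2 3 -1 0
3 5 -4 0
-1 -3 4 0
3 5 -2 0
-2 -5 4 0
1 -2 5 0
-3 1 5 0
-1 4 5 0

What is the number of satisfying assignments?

9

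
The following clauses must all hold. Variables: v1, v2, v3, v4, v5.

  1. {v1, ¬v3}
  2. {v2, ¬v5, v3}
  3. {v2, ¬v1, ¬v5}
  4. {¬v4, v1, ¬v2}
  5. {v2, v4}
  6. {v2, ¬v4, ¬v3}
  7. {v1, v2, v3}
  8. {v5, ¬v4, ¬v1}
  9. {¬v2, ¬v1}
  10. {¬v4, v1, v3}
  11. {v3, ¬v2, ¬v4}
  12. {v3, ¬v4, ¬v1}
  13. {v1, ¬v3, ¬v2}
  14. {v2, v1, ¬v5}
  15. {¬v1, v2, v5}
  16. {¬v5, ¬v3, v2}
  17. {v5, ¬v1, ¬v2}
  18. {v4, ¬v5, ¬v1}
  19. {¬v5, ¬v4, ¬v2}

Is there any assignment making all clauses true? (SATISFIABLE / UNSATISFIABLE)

Set v1 = False and propagate.
  then v3 is forced to False.
  then v2 is forced to True.
  then v4 is forced to False.
v5 is now unconstrained; take v5 = False.
Every clause has at least one true literal under this assignment.
So v1=F, v2=T, v3=F, v4=F, v5=F is a satisfying assignment.

SATISFIABLE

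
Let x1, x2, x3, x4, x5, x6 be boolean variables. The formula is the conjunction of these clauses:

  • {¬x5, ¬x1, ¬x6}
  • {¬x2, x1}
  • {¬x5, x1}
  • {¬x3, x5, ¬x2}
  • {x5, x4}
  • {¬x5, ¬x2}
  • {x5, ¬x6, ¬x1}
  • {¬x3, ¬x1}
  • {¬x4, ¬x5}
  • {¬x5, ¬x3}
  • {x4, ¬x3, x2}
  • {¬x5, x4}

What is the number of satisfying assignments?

6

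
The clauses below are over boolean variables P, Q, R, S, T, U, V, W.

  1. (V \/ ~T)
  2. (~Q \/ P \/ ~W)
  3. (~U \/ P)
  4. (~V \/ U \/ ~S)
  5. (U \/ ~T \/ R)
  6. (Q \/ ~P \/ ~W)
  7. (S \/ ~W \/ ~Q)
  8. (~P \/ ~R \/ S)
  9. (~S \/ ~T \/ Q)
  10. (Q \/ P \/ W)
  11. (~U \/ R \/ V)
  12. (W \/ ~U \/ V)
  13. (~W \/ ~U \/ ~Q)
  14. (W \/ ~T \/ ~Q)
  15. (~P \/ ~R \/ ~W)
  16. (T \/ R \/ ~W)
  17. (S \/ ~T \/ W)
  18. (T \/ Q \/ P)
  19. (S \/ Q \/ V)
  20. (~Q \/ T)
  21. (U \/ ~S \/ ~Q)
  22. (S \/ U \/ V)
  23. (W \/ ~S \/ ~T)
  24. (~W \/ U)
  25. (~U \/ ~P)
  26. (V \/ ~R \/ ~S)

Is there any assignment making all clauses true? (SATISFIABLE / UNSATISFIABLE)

SATISFIABLE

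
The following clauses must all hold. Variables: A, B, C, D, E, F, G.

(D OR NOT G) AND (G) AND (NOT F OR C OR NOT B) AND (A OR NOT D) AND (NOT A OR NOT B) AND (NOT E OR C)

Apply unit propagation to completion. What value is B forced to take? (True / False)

False

(G) is a unit clause: G = True.
From (NOT G OR D) and G = True: D = True.
(A OR NOT D) with D = True leaves only A, so A = True.
(NOT B OR NOT A) with A = True leaves only NOT B, so B = False.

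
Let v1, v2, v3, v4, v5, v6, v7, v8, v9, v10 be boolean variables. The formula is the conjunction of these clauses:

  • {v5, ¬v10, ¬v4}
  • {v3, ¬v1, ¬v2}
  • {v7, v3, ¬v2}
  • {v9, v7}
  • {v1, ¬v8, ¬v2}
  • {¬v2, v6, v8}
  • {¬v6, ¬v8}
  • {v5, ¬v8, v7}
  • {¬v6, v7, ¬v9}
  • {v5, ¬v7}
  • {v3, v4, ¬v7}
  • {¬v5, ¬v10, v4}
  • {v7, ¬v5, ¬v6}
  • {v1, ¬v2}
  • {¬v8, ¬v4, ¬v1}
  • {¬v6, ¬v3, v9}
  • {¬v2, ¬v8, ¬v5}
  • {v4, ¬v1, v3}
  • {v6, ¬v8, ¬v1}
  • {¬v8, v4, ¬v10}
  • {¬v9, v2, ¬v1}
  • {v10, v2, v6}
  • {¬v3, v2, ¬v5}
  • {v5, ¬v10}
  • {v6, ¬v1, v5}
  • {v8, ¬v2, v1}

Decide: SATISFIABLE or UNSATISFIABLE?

Branch on v1: take v1 = False.
  then v2 is forced to False.
Try v3 = False.
Try v4 = True.
For the remaining variables, v5 = True, v6 = True, v7 = True, v8 = False, v9 = True, v10 = False works.
Every clause has at least one true literal under this assignment.
So v1 = F, v2 = F, v3 = F, v4 = T, v5 = T, v6 = T, v7 = T, v8 = F, v9 = T, v10 = F is a satisfying assignment.

SATISFIABLE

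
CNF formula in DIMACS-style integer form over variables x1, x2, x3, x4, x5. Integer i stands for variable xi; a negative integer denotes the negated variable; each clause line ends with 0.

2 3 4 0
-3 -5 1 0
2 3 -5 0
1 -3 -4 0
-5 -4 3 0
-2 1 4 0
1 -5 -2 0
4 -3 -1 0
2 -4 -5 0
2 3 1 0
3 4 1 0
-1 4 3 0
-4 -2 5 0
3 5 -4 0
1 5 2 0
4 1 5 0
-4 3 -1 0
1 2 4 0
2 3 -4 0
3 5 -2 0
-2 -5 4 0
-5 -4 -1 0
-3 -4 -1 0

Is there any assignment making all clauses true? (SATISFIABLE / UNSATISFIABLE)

UNSATISFIABLE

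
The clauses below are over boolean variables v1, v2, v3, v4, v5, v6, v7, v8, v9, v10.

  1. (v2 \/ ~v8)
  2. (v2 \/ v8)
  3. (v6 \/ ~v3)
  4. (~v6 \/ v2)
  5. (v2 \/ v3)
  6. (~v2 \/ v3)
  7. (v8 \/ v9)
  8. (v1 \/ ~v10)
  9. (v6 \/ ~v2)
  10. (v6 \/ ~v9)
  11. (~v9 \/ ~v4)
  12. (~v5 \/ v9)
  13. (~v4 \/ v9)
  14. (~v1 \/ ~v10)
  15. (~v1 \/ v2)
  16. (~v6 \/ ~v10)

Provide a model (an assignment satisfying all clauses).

Pure literal: v4 appears only negated; assign v4 = False.
v5 occurs only negated in the remaining clauses — set v5 = False.
Set v1 = False and propagate.
  then v10 is forced to False.
Try v2 = True.
  then v3 is forced to True.
  then v6 is forced to True.
Set v8 = True and propagate.
v7, v9 are now unconstrained; take v7 = False, v9 = True.
Check each clause:
  1. (~v8 \/ v2) — v2 is true.
  2. (v2 \/ v8) — v8 is true.
  3. (~v3 \/ v6) — v6 is true.
  4. (v2 \/ ~v6) — v2 is true.
  5. (v2 \/ v3) — v2 is true.
  6. (~v2 \/ v3) — v3 is true.
  7. (v8 \/ v9) — v8 is true.
  8. (v1 \/ ~v10) — ~v10 is true.
  9. (~v2 \/ v6) — v6 is true.
  10. (~v9 \/ v6) — v6 is true.
  11. (~v9 \/ ~v4) — ~v4 is true.
  12. (v9 \/ ~v5) — v9 is true.
  13. (~v4 \/ v9) — v9 is true.
  14. (~v10 \/ ~v1) — ~v10 is true.
  15. (v2 \/ ~v1) — v2 is true.
  16. (~v6 \/ ~v10) — ~v10 is true.

v1=F, v2=T, v3=T, v4=F, v5=F, v6=T, v7=F, v8=T, v9=T, v10=F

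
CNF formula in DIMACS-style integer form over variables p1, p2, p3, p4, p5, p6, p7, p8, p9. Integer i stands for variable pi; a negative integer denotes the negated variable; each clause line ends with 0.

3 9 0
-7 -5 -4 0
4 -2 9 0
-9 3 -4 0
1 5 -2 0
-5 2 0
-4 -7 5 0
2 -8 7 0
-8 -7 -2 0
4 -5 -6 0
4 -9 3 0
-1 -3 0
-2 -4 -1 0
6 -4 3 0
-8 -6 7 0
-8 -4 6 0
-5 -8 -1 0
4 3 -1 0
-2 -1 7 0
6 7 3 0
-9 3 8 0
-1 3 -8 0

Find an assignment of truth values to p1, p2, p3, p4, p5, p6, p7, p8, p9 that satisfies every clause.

p1 = False  p2 = False  p3 = True  p4 = True  p5 = False  p6 = False  p7 = False  p8 = False  p9 = False

Check each clause:
  1. (p3 \/ p9) — p3 is true.
  2. (~p5 \/ ~p4 \/ ~p7) — ~p7 is true.
  3. (~p2 \/ p4 \/ p9) — p4 is true.
  4. (p3 \/ ~p9 \/ ~p4) — p3 is true.
  5. (p5 \/ p1 \/ ~p2) — ~p2 is true.
  6. (~p5 \/ p2) — ~p5 is true.
  7. (~p4 \/ p5 \/ ~p7) — ~p7 is true.
  8. (p2 \/ ~p8 \/ p7) — ~p8 is true.
  9. (~p7 \/ ~p2 \/ ~p8) — ~p8 is true.
  10. (~p5 \/ p4 \/ ~p6) — ~p6 is true.
  11. (~p9 \/ p4 \/ p3) — p3 is true.
  12. (~p1 \/ ~p3) — ~p1 is true.
  13. (~p2 \/ ~p4 \/ ~p1) — ~p2 is true.
  14. (~p4 \/ p6 \/ p3) — p3 is true.
  15. (~p8 \/ p7 \/ ~p6) — ~p8 is true.
  16. (p6 \/ ~p4 \/ ~p8) — ~p8 is true.
  17. (~p8 \/ ~p1 \/ ~p5) — ~p8 is true.
  18. (p3 \/ ~p1 \/ p4) — p3 is true.
  19. (~p2 \/ p7 \/ ~p1) — ~p2 is true.
  20. (p3 \/ p7 \/ p6) — p3 is true.
  21. (p3 \/ p8 \/ ~p9) — p3 is true.
  22. (~p1 \/ p3 \/ ~p8) — ~p8 is true.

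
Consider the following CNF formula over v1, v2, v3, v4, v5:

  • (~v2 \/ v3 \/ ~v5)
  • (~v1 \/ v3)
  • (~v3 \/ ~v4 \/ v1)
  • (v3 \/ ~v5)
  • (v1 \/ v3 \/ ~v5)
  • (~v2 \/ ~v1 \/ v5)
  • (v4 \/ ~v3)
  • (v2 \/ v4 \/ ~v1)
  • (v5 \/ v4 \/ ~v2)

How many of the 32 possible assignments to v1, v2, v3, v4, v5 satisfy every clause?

6

The models are:
  v1=0 v2=0 v3=0 v4=0 v5=0
  v1=0 v2=0 v3=0 v4=1 v5=0
  v1=0 v2=1 v3=0 v4=1 v5=0
  v1=1 v2=0 v3=1 v4=1 v5=0
  v1=1 v2=0 v3=1 v4=1 v5=1
  v1=1 v2=1 v3=1 v4=1 v5=1
Count: 6.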